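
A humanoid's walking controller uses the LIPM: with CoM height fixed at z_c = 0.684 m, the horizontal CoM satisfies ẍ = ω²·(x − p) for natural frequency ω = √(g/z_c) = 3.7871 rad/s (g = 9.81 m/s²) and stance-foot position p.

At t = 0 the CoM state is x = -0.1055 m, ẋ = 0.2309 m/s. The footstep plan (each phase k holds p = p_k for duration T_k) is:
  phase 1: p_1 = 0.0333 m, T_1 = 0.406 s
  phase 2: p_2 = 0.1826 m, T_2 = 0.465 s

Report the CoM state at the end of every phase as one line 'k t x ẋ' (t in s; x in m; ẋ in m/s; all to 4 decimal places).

1 0.4060 -0.1692 -0.6045
2 0.8710 -1.3218 -5.5723

phase 1: p=0.0333, T=0.406, ωT=1.537563, cosh=2.434069, sinh=2.219165; start (x,ẋ)=(-0.105500, 0.230900) → end (x,ẋ)=(-0.169246, -0.604476)
phase 2: p=0.1826, T=0.465, ωT=1.761002, cosh=2.995067, sinh=2.823194; start (x,ẋ)=(-0.169246, -0.604476) → end (x,ẋ)=(-1.321825, -5.572286)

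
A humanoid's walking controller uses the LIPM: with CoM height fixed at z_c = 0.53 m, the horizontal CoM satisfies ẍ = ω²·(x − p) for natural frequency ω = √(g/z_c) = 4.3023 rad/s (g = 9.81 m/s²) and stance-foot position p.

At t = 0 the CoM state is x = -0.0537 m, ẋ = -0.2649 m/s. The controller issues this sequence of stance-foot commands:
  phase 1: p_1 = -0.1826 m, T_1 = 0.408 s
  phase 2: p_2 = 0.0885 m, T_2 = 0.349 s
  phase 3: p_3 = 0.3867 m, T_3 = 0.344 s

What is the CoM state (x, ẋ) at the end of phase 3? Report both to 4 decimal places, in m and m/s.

x = 0.8592, ẋ = 2.3769

phase 1: p=-0.1826, T=0.408, ωT=1.755338, cosh=2.979127, sinh=2.806278; start (x,ẋ)=(-0.053700, -0.264900) → end (x,ẋ)=(0.028622, 0.767097)
phase 2: p=0.0885, T=0.349, ωT=1.501503, cosh=2.355612, sinh=2.132817; start (x,ẋ)=(0.028622, 0.767097) → end (x,ẋ)=(0.327731, 1.257542)
phase 3: p=0.3867, T=0.344, ωT=1.479991, cosh=2.310273, sinh=2.082634; start (x,ẋ)=(0.327731, 1.257542) → end (x,ẋ)=(0.859209, 2.376894)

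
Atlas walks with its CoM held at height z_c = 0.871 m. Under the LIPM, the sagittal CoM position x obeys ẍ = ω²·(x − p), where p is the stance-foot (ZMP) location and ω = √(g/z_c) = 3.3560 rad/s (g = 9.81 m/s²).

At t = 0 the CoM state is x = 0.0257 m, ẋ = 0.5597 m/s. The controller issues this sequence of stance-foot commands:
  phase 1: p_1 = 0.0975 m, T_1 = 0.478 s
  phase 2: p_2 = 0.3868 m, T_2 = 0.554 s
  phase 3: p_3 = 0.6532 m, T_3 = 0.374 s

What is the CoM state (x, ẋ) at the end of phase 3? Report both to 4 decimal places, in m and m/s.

phase 1: p=0.0975, T=0.478, ωT=1.604168, cosh=2.587388, sinh=2.386331; start (x,ẋ)=(0.025700, 0.559700) → end (x,ẋ)=(0.309708, 0.873149)
phase 2: p=0.3868, T=0.554, ωT=1.859224, cosh=3.287274, sinh=3.131480; start (x,ẋ)=(0.309708, 0.873149) → end (x,ẋ)=(0.948112, 2.060102)
phase 3: p=0.6532, T=0.374, ωT=1.255144, cosh=1.896689, sinh=1.611654; start (x,ẋ)=(0.948112, 2.060102) → end (x,ẋ)=(2.201881, 5.502469)

x = 2.2019, ẋ = 5.5025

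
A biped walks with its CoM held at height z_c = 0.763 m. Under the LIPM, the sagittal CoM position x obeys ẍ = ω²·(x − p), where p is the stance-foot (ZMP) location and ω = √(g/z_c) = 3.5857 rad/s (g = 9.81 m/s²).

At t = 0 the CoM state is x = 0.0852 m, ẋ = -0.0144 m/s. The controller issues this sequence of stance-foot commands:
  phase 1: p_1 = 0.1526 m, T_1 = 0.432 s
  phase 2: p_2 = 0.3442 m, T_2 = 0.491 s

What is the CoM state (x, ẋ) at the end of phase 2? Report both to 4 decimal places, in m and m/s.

x = -1.2081, ẋ = -5.4395

phase 1: p=0.1526, T=0.432, ωT=1.549022, cosh=2.459661, sinh=2.247205; start (x,ẋ)=(0.085200, -0.014400) → end (x,ẋ)=(-0.022206, -0.578515)
phase 2: p=0.3442, T=0.491, ωT=1.760579, cosh=2.993874, sinh=2.821928; start (x,ẋ)=(-0.022206, -0.578515) → end (x,ẋ)=(-1.208061, -5.439511)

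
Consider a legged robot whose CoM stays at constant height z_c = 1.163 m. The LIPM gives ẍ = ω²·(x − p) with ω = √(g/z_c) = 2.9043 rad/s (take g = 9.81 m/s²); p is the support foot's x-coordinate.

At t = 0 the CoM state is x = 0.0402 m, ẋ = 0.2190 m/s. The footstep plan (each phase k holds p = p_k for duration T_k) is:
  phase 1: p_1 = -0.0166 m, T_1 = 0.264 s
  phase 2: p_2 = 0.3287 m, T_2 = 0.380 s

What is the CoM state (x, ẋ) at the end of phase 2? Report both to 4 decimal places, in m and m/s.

x = 0.1785, ẋ = -0.0953

phase 1: p=-0.0166, T=0.264, ωT=0.766735, cosh=1.308627, sinh=0.844100; start (x,ẋ)=(0.040200, 0.219000) → end (x,ẋ)=(0.121380, 0.425836)
phase 2: p=0.3287, T=0.380, ωT=1.103634, cosh=1.673383, sinh=1.341720; start (x,ẋ)=(0.121380, 0.425836) → end (x,ẋ)=(0.178500, -0.095291)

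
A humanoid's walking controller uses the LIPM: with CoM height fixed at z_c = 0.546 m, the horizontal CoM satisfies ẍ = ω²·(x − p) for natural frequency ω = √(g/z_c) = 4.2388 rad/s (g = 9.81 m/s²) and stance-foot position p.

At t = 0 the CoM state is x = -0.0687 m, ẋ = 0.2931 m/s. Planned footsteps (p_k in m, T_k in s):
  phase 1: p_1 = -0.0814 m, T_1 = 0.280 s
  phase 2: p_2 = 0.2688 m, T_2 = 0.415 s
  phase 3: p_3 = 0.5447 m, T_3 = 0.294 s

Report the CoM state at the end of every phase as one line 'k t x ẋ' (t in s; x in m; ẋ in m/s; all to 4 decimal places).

phase 1: p=-0.0814, T=0.280, ωT=1.186864, cosh=1.790983, sinh=1.485806; start (x,ẋ)=(-0.068700, 0.293100) → end (x,ẋ)=(0.044084, 0.604922)
phase 2: p=0.2688, T=0.415, ωT=1.759102, cosh=2.989710, sinh=2.817510; start (x,ẋ)=(0.044084, 0.604922) → end (x,ẋ)=(-0.000945, -0.875206)
phase 3: p=0.5447, T=0.294, ωT=1.246207, cosh=1.882362, sinh=1.594768; start (x,ẋ)=(-0.000945, -0.875206) → end (x,ẋ)=(-0.811682, -5.335965)

1 0.2800 0.0441 0.6049
2 0.6950 -0.0009 -0.8752
3 0.9890 -0.8117 -5.3360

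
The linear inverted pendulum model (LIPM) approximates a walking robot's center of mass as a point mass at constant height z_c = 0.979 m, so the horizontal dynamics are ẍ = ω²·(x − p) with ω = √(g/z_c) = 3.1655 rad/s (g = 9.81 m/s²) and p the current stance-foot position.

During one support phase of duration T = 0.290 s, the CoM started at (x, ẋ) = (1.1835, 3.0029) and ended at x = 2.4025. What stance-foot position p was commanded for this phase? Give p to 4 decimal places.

p = 0.6952

ωT = 3.1655·0.290 = 0.917995; cosh(ωT) = 1.451792, sinh(ωT) = 1.052473
x(T) = p + (x₀−p)·cosh(ωT) + (ẋ₀/ω)·sinh(ωT) ⇒ p·(1 − cosh) = x(T) − x₀·cosh − (ẋ₀/ω)·sinh
numerator   = 2.4025 − (1.1835)·1.451792 − (3.0029/3.1655)·1.052473 = -0.314106
denominator = 1 − 1.451792 = -0.451792
p = -0.314106 / -0.451792 = 0.6952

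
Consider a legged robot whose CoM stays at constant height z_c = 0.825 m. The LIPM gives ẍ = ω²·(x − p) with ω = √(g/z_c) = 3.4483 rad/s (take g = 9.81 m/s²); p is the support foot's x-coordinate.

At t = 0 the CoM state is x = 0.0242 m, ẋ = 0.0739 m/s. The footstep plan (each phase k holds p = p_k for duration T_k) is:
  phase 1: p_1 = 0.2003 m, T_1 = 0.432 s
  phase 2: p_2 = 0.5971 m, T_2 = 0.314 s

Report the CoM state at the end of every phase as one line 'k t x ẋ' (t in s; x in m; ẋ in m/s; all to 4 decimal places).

1 0.4320 -0.1650 -1.1061
2 0.7460 -1.0764 -5.2553

phase 1: p=0.2003, T=0.432, ωT=1.489666, cosh=2.330530, sinh=2.105082; start (x,ẋ)=(0.024200, 0.073900) → end (x,ẋ)=(-0.164993, -1.106076)
phase 2: p=0.5971, T=0.314, ωT=1.082766, cosh=1.645747, sinh=1.307089; start (x,ẋ)=(-0.164993, -1.106076) → end (x,ẋ)=(-1.076373, -5.255253)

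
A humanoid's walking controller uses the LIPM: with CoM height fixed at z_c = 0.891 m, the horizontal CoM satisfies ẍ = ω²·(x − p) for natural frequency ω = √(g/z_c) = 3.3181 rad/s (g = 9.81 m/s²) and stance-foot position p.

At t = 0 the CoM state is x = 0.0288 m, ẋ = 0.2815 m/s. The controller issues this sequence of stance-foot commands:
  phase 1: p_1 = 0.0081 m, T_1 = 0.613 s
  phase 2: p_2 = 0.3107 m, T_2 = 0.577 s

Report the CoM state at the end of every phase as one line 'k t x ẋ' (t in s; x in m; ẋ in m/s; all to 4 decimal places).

1 0.6130 0.4073 1.3524
2 1.1900 1.9980 5.7506

phase 1: p=0.0081, T=0.613, ωT=2.033995, cosh=3.887690, sinh=3.756878; start (x,ẋ)=(0.028800, 0.281500) → end (x,ẋ)=(0.407300, 1.352425)
phase 2: p=0.3107, T=0.577, ωT=1.914544, cosh=3.465626, sinh=3.318217; start (x,ẋ)=(0.407300, 1.352425) → end (x,ẋ)=(1.997952, 5.750582)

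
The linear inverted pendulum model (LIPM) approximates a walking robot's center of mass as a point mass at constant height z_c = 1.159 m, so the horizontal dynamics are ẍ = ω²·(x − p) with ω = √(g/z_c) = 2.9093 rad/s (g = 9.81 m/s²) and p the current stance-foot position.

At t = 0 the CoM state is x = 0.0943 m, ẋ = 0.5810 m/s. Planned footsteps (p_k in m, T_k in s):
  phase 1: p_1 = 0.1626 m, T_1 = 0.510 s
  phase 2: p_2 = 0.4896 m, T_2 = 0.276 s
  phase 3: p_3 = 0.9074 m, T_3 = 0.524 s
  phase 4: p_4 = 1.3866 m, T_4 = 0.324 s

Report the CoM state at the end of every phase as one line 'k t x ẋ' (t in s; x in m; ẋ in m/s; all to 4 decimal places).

1 0.5100 0.4219 0.9313
2 0.7860 0.6845 1.0723
3 1.3100 1.1774 1.1603
4 1.6340 1.5116 1.0527

phase 1: p=0.1626, T=0.510, ωT=1.483743, cosh=2.318103, sinh=2.091316; start (x,ẋ)=(0.094300, 0.581000) → end (x,ẋ)=(0.421919, 0.931263)
phase 2: p=0.4896, T=0.276, ωT=0.802967, cosh=1.340076, sinh=0.892078; start (x,ẋ)=(0.421919, 0.931263) → end (x,ẋ)=(0.684455, 1.072307)
phase 3: p=0.9074, T=0.524, ωT=1.524473, cosh=2.405230, sinh=2.187494; start (x,ẋ)=(0.684455, 1.072307) → end (x,ẋ)=(1.177430, 1.160303)
phase 4: p=1.3866, T=0.324, ωT=0.942613, cosh=1.478144, sinh=1.088536; start (x,ẋ)=(1.177430, 1.160303) → end (x,ẋ)=(1.511552, 1.052678)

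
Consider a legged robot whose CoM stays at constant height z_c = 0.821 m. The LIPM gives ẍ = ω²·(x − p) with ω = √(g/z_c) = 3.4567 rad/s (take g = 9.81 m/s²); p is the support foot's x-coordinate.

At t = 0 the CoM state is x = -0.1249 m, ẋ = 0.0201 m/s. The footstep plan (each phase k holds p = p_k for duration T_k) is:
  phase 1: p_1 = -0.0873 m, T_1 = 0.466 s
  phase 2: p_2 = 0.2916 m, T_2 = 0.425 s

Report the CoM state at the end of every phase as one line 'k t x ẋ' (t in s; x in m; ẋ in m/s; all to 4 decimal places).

phase 1: p=-0.0873, T=0.466, ωT=1.610822, cosh=2.603325, sinh=2.403601; start (x,ẋ)=(-0.124900, 0.020100) → end (x,ẋ)=(-0.171209, -0.260074)
phase 2: p=0.2916, T=0.425, ωT=1.469097, cosh=2.287722, sinh=2.057589; start (x,ẋ)=(-0.171209, -0.260074) → end (x,ẋ)=(-0.921986, -3.886688)

1 0.4660 -0.1712 -0.2601
2 0.8910 -0.9220 -3.8867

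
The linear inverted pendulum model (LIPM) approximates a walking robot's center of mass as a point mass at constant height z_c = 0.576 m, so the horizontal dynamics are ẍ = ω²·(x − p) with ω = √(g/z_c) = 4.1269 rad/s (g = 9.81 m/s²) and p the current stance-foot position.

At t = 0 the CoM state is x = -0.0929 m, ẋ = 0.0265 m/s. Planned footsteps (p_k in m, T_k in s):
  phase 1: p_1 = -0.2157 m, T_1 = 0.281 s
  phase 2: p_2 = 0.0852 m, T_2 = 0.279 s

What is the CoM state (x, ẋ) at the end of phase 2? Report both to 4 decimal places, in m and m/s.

x = 0.2192, ẋ = 0.8980

phase 1: p=-0.2157, T=0.281, ωT=1.159659, cosh=1.751219, sinh=1.437626; start (x,ẋ)=(-0.092900, 0.026500) → end (x,ẋ)=(0.008581, 0.774972)
phase 2: p=0.0852, T=0.279, ωT=1.151405, cosh=1.739413, sinh=1.423221; start (x,ẋ)=(0.008581, 0.774972) → end (x,ẋ)=(0.219188, 0.897977)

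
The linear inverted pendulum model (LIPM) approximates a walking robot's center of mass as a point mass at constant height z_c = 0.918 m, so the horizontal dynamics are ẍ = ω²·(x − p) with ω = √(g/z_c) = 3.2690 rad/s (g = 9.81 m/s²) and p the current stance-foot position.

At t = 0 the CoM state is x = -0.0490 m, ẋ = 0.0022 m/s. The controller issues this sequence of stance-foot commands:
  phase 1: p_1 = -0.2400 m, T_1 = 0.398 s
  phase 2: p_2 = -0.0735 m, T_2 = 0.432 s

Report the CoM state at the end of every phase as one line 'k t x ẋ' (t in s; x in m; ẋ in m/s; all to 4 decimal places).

1 0.3980 0.1379 1.0661
2 0.8300 1.0159 3.6524

phase 1: p=-0.2400, T=0.398, ωT=1.301062, cosh=1.972719, sinh=1.700477; start (x,ẋ)=(-0.049000, 0.002200) → end (x,ẋ)=(0.137934, 1.066082)
phase 2: p=-0.0735, T=0.432, ωT=1.412208, cosh=2.174307, sinh=1.930702; start (x,ẋ)=(0.137934, 1.066082) → end (x,ẋ)=(1.015860, 3.652446)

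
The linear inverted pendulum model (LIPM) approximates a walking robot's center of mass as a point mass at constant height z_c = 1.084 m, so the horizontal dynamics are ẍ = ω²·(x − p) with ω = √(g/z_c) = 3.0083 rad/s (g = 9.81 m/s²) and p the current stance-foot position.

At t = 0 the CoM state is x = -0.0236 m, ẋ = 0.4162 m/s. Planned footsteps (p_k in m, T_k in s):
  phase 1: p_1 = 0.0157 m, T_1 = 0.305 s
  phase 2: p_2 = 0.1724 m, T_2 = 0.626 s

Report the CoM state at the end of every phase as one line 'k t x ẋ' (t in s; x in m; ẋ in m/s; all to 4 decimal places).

phase 1: p=0.0157, T=0.305, ωT=0.917532, cosh=1.451304, sinh=1.051800; start (x,ẋ)=(-0.023600, 0.416200) → end (x,ẋ)=(0.104181, 0.479682)
phase 2: p=0.1724, T=0.626, ωT=1.883196, cosh=3.363293, sinh=3.211189; start (x,ẋ)=(0.104181, 0.479682) → end (x,ẋ)=(0.454993, 0.954300)

1 0.3050 0.1042 0.4797
2 0.9310 0.4550 0.9543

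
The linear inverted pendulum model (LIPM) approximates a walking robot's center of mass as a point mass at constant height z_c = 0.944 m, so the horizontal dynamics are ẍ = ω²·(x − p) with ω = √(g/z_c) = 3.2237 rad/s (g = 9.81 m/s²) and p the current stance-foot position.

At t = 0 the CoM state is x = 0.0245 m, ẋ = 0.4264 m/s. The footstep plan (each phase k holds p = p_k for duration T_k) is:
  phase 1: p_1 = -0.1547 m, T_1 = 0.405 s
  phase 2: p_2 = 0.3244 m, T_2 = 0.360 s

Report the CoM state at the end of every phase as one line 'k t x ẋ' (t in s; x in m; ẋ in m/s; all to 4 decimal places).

1 0.4050 0.4263 1.8320
2 0.7650 1.3208 3.6833

phase 1: p=-0.1547, T=0.405, ωT=1.305599, cosh=1.980454, sinh=1.709443; start (x,ẋ)=(0.024500, 0.426400) → end (x,ẋ)=(0.426306, 1.831989)
phase 2: p=0.3244, T=0.360, ωT=1.160532, cosh=1.752475, sinh=1.439156; start (x,ẋ)=(0.426306, 1.831989) → end (x,ẋ)=(1.320842, 3.683298)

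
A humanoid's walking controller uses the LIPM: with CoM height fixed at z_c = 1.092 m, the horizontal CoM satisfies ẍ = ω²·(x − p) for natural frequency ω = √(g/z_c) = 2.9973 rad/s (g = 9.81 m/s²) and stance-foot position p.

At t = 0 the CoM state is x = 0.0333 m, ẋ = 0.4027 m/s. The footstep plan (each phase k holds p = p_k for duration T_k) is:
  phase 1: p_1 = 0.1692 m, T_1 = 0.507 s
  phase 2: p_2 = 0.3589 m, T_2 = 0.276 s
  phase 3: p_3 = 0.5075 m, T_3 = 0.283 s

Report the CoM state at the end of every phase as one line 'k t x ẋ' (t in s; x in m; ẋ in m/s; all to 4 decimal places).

1 0.5070 0.1361 0.0780
2 0.7830 0.0795 -0.5114
3 1.0660 -0.2466 -1.9300

phase 1: p=0.1692, T=0.507, ωT=1.519631, cosh=2.394666, sinh=2.175873; start (x,ẋ)=(0.033300, 0.402700) → end (x,ẋ)=(0.136103, 0.078027)
phase 2: p=0.3589, T=0.276, ωT=0.827255, cosh=1.362140, sinh=0.924892; start (x,ẋ)=(0.136103, 0.078027) → end (x,ẋ)=(0.079496, -0.511350)
phase 3: p=0.5075, T=0.283, ωT=0.848236, cosh=1.381846, sinh=0.953677; start (x,ẋ)=(0.079496, -0.511350) → end (x,ẋ)=(-0.246636, -1.930038)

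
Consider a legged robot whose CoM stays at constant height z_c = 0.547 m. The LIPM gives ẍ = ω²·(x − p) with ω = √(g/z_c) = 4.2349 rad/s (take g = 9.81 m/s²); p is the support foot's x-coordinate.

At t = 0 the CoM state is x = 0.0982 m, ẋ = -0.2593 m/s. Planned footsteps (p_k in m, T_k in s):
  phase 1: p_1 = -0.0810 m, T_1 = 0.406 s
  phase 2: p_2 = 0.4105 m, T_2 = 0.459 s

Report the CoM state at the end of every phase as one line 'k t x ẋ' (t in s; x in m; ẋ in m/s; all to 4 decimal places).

1 0.4060 0.2697 1.3029
2 0.8650 0.9613 2.6045

phase 1: p=-0.0810, T=0.406, ωT=1.719369, cosh=2.880094, sinh=2.700914; start (x,ẋ)=(0.098200, -0.259300) → end (x,ẋ)=(0.269738, 1.302900)
phase 2: p=0.4105, T=0.459, ωT=1.943819, cosh=3.564267, sinh=3.421111; start (x,ẋ)=(0.269738, 1.302900) → end (x,ẋ)=(0.961317, 2.604509)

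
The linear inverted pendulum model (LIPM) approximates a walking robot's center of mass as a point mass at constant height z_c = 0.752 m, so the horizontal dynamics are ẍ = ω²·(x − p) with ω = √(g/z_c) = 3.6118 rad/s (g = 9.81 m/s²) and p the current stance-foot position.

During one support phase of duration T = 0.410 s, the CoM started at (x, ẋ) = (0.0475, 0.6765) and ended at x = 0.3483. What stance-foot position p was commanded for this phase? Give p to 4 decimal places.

p = 0.1158

ωT = 3.6118·0.410 = 1.480838; cosh(ωT) = 2.312038, sinh(ωT) = 2.084591
x(T) = p + (x₀−p)·cosh(ωT) + (ẋ₀/ω)·sinh(ωT) ⇒ p·(1 − cosh) = x(T) − x₀·cosh − (ẋ₀/ω)·sinh
numerator   = 0.3483 − (0.0475)·2.312038 − (0.6765/3.6118)·2.084591 = -0.151971
denominator = 1 − 2.312038 = -1.312038
p = -0.151971 / -1.312038 = 0.1158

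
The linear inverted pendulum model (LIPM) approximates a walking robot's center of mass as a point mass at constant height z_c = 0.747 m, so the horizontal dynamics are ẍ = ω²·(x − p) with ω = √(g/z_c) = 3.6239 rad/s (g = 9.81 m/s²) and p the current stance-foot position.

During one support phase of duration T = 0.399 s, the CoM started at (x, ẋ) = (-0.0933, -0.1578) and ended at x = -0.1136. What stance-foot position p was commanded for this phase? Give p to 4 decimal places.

p = -0.1473

ωT = 3.6239·0.399 = 1.445936; cosh(ωT) = 2.240675, sinh(ωT) = 2.005150
x(T) = p + (x₀−p)·cosh(ωT) + (ẋ₀/ω)·sinh(ωT) ⇒ p·(1 − cosh) = x(T) − x₀·cosh − (ẋ₀/ω)·sinh
numerator   = -0.1136 − (-0.0933)·2.240675 − (-0.1578/3.6239)·2.005150 = 0.182768
denominator = 1 − 2.240675 = -1.240675
p = 0.182768 / -1.240675 = -0.1473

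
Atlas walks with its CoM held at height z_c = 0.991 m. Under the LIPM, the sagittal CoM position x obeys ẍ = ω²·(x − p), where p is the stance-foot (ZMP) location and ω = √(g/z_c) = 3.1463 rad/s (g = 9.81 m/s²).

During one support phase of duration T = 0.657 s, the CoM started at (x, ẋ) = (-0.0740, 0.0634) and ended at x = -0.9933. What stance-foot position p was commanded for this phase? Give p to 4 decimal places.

p = 0.2570

ωT = 3.1463·0.657 = 2.067119; cosh(ωT) = 4.014288, sinh(ωT) = 3.887738
x(T) = p + (x₀−p)·cosh(ωT) + (ẋ₀/ω)·sinh(ωT) ⇒ p·(1 − cosh) = x(T) − x₀·cosh − (ẋ₀/ω)·sinh
numerator   = -0.9933 − (-0.0740)·4.014288 − (0.0634/3.1463)·3.887738 = -0.774583
denominator = 1 − 4.014288 = -3.014288
p = -0.774583 / -3.014288 = 0.2570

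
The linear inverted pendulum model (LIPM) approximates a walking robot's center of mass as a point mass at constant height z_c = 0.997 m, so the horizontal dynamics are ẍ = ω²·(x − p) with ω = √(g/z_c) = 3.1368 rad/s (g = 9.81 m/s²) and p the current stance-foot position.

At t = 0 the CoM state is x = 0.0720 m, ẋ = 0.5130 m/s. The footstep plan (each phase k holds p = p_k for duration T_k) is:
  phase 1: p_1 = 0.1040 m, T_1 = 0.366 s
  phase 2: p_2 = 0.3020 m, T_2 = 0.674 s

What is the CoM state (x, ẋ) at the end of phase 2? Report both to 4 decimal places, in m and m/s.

phase 1: p=0.1040, T=0.366, ωT=1.148069, cosh=1.734674, sinh=1.417425; start (x,ẋ)=(0.072000, 0.513000) → end (x,ẋ)=(0.280300, 0.747610)
phase 2: p=0.3020, T=0.674, ωT=2.114203, cosh=4.201856, sinh=4.081127; start (x,ẋ)=(0.280300, 0.747610) → end (x,ẋ)=(1.183495, 2.863550)

x = 1.1835, ẋ = 2.8635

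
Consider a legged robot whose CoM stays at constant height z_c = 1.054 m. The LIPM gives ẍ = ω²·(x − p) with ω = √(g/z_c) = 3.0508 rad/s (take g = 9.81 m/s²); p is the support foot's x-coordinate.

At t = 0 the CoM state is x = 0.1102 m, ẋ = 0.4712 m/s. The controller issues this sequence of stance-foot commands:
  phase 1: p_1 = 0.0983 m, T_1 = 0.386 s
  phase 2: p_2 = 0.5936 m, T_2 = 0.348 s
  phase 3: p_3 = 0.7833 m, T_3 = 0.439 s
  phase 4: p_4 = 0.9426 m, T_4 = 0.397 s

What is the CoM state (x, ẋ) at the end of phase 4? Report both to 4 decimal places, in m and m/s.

phase 1: p=0.0983, T=0.386, ωT=1.177609, cosh=1.777308, sinh=1.469294; start (x,ẋ)=(0.110200, 0.471200) → end (x,ẋ)=(0.346384, 0.890810)
phase 2: p=0.5936, T=0.348, ωT=1.061678, cosh=1.618547, sinh=1.272672; start (x,ẋ)=(0.346384, 0.890810) → end (x,ẋ)=(0.565080, 0.481960)
phase 3: p=0.7833, T=0.439, ωT=1.339301, cosh=2.039202, sinh=1.777173; start (x,ẋ)=(0.565080, 0.481960) → end (x,ẋ)=(0.619060, -0.200331)
phase 4: p=0.9426, T=0.397, ωT=1.211168, cosh=1.827626, sinh=1.529777; start (x,ẋ)=(0.619060, -0.200331) → end (x,ẋ)=(0.250837, -1.876104)

x = 0.2508, ẋ = -1.8761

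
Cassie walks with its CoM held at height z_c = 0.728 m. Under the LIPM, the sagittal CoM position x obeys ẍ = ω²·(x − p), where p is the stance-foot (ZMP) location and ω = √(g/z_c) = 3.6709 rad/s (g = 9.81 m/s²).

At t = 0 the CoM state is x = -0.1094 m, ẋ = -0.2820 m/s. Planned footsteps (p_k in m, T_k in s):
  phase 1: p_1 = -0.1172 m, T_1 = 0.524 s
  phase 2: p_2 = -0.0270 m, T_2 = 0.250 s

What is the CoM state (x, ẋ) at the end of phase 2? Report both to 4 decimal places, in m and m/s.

x = -0.7469, ẋ = -2.5285

phase 1: p=-0.1172, T=0.524, ωT=1.923552, cosh=3.495657, sinh=3.349570; start (x,ẋ)=(-0.109400, -0.282000) → end (x,ẋ)=(-0.347249, -0.889867)
phase 2: p=-0.0270, T=0.250, ωT=0.917725, cosh=1.451507, sinh=1.052081; start (x,ẋ)=(-0.347249, -0.889867) → end (x,ẋ)=(-0.746880, -2.528478)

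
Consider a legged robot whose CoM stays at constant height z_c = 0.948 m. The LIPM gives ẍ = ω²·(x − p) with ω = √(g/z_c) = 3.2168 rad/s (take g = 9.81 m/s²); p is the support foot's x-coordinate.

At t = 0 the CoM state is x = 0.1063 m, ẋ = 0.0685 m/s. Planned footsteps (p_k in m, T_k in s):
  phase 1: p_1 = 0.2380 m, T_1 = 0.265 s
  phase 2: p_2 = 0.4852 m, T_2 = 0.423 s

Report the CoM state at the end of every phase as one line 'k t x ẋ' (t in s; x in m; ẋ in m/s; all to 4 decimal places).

1 0.2650 0.0759 -0.3116
2 0.6880 -0.5416 -3.0452

phase 1: p=0.2380, T=0.265, ωT=0.852452, cosh=1.385879, sinh=0.959511; start (x,ẋ)=(0.106300, 0.068500) → end (x,ẋ)=(0.075912, -0.311567)
phase 2: p=0.4852, T=0.423, ωT=1.360706, cosh=2.077713, sinh=1.821234; start (x,ẋ)=(0.075912, -0.311567) → end (x,ẋ)=(-0.541581, -3.045178)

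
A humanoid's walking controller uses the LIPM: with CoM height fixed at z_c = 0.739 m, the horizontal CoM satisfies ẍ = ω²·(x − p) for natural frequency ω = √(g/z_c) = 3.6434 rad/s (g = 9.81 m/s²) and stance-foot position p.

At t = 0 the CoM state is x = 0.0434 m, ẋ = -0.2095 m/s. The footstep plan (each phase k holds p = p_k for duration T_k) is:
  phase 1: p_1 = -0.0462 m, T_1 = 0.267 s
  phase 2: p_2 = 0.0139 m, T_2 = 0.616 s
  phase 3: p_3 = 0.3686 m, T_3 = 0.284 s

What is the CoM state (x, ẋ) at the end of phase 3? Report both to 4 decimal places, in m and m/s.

x = 0.1358, ẋ = -0.3885

phase 1: p=-0.0462, T=0.267, ωT=0.972788, cosh=1.511668, sinh=1.133641; start (x,ẋ)=(0.043400, -0.209500) → end (x,ẋ)=(0.024060, 0.053381)
phase 2: p=0.0139, T=0.616, ωT=2.244334, cosh=4.770066, sinh=4.664068; start (x,ẋ)=(0.024060, 0.053381) → end (x,ẋ)=(0.130698, 0.427276)
phase 3: p=0.3686, T=0.284, ωT=1.034726, cosh=1.584829, sinh=1.229505; start (x,ẋ)=(0.130698, 0.427276) → end (x,ẋ)=(0.135755, -0.388543)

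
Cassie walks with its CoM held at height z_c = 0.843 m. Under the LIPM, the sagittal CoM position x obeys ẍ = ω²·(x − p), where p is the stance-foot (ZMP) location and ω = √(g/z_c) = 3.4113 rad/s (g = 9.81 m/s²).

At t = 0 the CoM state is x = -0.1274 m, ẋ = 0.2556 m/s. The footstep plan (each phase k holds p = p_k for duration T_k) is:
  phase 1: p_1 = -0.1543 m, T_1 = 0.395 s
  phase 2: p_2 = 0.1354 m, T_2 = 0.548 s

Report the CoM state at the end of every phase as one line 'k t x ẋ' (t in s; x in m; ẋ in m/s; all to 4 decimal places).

phase 1: p=-0.1543, T=0.395, ωT=1.347464, cosh=2.053776, sinh=1.793877; start (x,ẋ)=(-0.127400, 0.255600) → end (x,ẋ)=(0.035357, 0.689558)
phase 2: p=0.1354, T=0.548, ωT=1.869392, cosh=3.319286, sinh=3.165069; start (x,ẋ)=(0.035357, 0.689558) → end (x,ẋ)=(0.443115, 1.208680)

1 0.3950 0.0354 0.6896
2 0.9430 0.4431 1.2087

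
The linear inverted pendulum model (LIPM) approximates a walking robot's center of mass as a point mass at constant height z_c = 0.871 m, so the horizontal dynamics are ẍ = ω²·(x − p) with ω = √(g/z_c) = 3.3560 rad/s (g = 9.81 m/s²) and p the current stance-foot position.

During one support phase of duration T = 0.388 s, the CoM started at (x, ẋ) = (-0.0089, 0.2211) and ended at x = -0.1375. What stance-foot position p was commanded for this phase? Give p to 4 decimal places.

p = 0.2382

ωT = 3.3560·0.388 = 1.302128; cosh(ωT) = 1.974533, sinh(ωT) = 1.702580
x(T) = p + (x₀−p)·cosh(ωT) + (ẋ₀/ω)·sinh(ωT) ⇒ p·(1 − cosh) = x(T) − x₀·cosh − (ẋ₀/ω)·sinh
numerator   = -0.1375 − (-0.0089)·1.974533 − (0.2211/3.3560)·1.702580 = -0.232096
denominator = 1 − 1.974533 = -0.974533
p = -0.232096 / -0.974533 = 0.2382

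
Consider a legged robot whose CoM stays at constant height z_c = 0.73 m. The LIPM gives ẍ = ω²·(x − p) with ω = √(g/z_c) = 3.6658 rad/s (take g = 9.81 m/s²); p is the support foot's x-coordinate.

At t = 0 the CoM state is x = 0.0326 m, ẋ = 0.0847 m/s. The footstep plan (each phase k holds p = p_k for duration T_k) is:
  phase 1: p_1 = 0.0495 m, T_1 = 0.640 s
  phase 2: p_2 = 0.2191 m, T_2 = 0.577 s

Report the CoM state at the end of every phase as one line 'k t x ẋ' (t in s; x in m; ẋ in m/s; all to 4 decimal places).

1 0.6400 0.0800 0.1258
2 1.2170 -0.2257 -1.5540

phase 1: p=0.0495, T=0.640, ωT=2.346112, cosh=5.270311, sinh=5.174570; start (x,ẋ)=(0.032600, 0.084700) → end (x,ẋ)=(0.079993, 0.125820)
phase 2: p=0.2191, T=0.577, ωT=2.115167, cosh=4.205790, sinh=4.085177; start (x,ẋ)=(0.079993, 0.125820) → end (x,ẋ)=(-0.225742, -1.554021)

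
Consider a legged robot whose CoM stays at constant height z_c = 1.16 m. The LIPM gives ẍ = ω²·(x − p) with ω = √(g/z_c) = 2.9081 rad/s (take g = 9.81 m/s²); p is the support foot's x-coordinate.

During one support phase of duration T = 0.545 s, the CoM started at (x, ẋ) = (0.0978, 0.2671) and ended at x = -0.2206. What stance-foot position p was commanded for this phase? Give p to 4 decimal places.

p = 0.4435

ωT = 2.9081·0.545 = 1.584915; cosh(ωT) = 2.541920, sinh(ωT) = 2.336954
x(T) = p + (x₀−p)·cosh(ωT) + (ẋ₀/ω)·sinh(ωT) ⇒ p·(1 − cosh) = x(T) − x₀·cosh − (ẋ₀/ω)·sinh
numerator   = -0.2206 − (0.0978)·2.541920 − (0.2671/2.9081)·2.336954 = -0.683842
denominator = 1 − 2.541920 = -1.541920
p = -0.683842 / -1.541920 = 0.4435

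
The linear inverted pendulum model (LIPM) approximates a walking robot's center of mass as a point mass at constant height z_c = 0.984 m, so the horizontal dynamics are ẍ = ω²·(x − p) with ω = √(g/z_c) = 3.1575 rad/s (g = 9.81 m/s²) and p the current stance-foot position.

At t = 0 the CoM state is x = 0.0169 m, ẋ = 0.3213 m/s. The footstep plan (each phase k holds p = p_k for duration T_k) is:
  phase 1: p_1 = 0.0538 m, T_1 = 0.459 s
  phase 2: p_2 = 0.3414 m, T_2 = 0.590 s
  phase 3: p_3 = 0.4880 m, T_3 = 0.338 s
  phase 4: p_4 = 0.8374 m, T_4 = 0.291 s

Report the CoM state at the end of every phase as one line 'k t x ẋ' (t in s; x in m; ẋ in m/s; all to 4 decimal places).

phase 1: p=0.0538, T=0.459, ωT=1.449293, cosh=2.247418, sinh=2.012682; start (x,ẋ)=(0.016900, 0.321300) → end (x,ẋ)=(0.175676, 0.487594)
phase 2: p=0.3414, T=0.590, ωT=1.862925, cosh=3.298886, sinh=3.143668; start (x,ẋ)=(0.175676, 0.487594) → end (x,ẋ)=(0.280154, -0.036479)
phase 3: p=0.4880, T=0.338, ωT=1.067235, cosh=1.625644, sinh=1.281686; start (x,ẋ)=(0.280154, -0.036479) → end (x,ẋ)=(0.135310, -0.900437)
phase 4: p=0.8374, T=0.291, ωT=0.918833, cosh=1.452674, sinh=1.053689; start (x,ẋ)=(0.135310, -0.900437) → end (x,ẋ)=(-0.482993, -3.643911)

1 0.4590 0.1757 0.4876
2 1.0490 0.2802 -0.0365
3 1.3870 0.1353 -0.9004
4 1.6780 -0.4830 -3.6439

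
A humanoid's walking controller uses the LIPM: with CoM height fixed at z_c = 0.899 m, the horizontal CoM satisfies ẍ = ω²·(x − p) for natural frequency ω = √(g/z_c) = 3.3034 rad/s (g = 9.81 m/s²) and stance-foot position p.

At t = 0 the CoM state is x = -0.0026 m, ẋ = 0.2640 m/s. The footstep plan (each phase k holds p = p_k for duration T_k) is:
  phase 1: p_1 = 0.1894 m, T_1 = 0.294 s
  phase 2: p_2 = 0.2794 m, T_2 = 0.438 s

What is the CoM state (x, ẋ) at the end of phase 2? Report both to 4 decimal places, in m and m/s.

phase 1: p=0.1894, T=0.294, ωT=0.971200, cosh=1.509870, sinh=1.131241; start (x,ẋ)=(-0.002600, 0.264000) → end (x,ẋ)=(-0.010089, -0.318887)
phase 2: p=0.2794, T=0.438, ωT=1.446889, cosh=2.242587, sinh=2.007286; start (x,ẋ)=(-0.010089, -0.318887) → end (x,ẋ)=(-0.563573, -2.634695)

x = -0.5636, ẋ = -2.6347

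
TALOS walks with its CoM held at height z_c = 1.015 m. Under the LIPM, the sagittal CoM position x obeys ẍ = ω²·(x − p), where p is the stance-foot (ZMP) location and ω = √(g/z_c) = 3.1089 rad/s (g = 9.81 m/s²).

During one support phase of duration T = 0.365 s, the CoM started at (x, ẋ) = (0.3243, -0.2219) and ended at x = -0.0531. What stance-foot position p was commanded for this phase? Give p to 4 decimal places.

ωT = 3.1089·0.365 = 1.134749; cosh(ωT) = 1.715947, sinh(ωT) = 1.394444
x(T) = p + (x₀−p)·cosh(ωT) + (ẋ₀/ω)·sinh(ωT) ⇒ p·(1 − cosh) = x(T) − x₀·cosh − (ẋ₀/ω)·sinh
numerator   = -0.0531 − (0.3243)·1.715947 − (-0.2219/3.1089)·1.394444 = -0.510052
denominator = 1 − 1.715947 = -0.715947
p = -0.510052 / -0.715947 = 0.7124

p = 0.7124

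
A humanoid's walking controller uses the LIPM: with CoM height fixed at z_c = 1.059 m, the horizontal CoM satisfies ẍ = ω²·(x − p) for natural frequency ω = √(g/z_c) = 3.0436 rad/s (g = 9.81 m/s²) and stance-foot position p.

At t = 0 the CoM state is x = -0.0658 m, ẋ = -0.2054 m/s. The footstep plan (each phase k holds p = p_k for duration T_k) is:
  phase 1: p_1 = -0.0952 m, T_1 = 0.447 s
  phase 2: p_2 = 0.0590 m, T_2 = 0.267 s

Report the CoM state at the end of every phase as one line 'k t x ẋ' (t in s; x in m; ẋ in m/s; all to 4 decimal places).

phase 1: p=-0.0952, T=0.447, ωT=1.360489, cosh=2.077318, sinh=1.820782; start (x,ẋ)=(-0.065800, -0.205400) → end (x,ẋ)=(-0.157004, -0.263754)
phase 2: p=0.0590, T=0.267, ωT=0.812641, cosh=1.348769, sinh=0.905084; start (x,ẋ)=(-0.157004, -0.263754) → end (x,ẋ)=(-0.310773, -0.950772)

1 0.4470 -0.1570 -0.2638
2 0.7140 -0.3108 -0.9508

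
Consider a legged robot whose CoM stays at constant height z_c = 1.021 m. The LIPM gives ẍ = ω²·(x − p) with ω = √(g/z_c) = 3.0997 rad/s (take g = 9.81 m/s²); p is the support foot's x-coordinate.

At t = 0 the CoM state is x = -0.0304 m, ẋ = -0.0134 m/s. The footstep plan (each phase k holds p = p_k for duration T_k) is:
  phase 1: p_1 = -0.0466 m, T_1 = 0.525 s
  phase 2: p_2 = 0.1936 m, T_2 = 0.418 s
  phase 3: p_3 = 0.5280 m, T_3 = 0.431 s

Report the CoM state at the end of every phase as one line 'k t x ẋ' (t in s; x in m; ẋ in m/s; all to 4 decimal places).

1 0.5250 -0.0144 0.0875
2 0.9430 -0.1671 -0.9176
3 1.3740 -1.4093 -5.6800

phase 1: p=-0.0466, T=0.525, ωT=1.627342, cosh=2.643390, sinh=2.446939; start (x,ẋ)=(-0.030400, -0.013400) → end (x,ẋ)=(-0.014355, 0.087452)
phase 2: p=0.1936, T=0.418, ωT=1.295675, cosh=1.963586, sinh=1.689873; start (x,ẋ)=(-0.014355, 0.087452) → end (x,ẋ)=(-0.167062, -0.917571)
phase 3: p=0.5280, T=0.431, ωT=1.335971, cosh=2.033295, sinh=1.770392; start (x,ẋ)=(-0.167062, -0.917571) → end (x,ẋ)=(-1.409335, -5.679969)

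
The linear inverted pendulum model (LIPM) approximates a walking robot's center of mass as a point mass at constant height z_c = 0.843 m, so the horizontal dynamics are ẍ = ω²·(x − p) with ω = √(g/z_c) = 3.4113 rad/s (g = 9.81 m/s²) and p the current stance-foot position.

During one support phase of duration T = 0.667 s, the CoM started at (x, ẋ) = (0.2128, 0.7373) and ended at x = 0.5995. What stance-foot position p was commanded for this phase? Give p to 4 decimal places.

ωT = 3.4113·0.667 = 2.275337; cosh(ωT) = 4.916981, sinh(ωT) = 4.814218
x(T) = p + (x₀−p)·cosh(ωT) + (ẋ₀/ω)·sinh(ωT) ⇒ p·(1 − cosh) = x(T) − x₀·cosh − (ẋ₀/ω)·sinh
numerator   = 0.5995 − (0.2128)·4.916981 − (0.7373/3.4113)·4.814218 = -1.487353
denominator = 1 − 4.916981 = -3.916981
p = -1.487353 / -3.916981 = 0.3797

p = 0.3797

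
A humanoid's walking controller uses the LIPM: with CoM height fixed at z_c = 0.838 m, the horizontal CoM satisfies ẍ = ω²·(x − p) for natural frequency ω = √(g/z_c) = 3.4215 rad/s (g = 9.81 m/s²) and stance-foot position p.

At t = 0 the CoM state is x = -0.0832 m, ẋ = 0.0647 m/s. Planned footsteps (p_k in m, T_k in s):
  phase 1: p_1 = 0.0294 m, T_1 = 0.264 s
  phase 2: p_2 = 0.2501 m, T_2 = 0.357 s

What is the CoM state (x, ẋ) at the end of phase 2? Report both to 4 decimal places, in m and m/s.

phase 1: p=0.0294, T=0.264, ωT=0.903276, cosh=1.436457, sinh=1.031217; start (x,ẋ)=(-0.083200, 0.064700) → end (x,ẋ)=(-0.112845, -0.304349)
phase 2: p=0.2501, T=0.357, ωT=1.221475, cosh=1.843492, sinh=1.548697; start (x,ẋ)=(-0.112845, -0.304349) → end (x,ẋ)=(-0.556746, -2.484262)

x = -0.5567, ẋ = -2.4843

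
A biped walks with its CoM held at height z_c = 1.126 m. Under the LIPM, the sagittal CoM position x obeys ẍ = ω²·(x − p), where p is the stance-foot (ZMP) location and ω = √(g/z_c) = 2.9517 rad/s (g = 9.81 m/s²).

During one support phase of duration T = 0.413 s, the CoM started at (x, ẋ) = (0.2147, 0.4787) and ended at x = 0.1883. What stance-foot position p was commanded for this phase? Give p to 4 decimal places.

p = 0.5444

ωT = 2.9517·0.413 = 1.219052; cosh(ωT) = 1.839744, sinh(ωT) = 1.544234
x(T) = p + (x₀−p)·cosh(ωT) + (ẋ₀/ω)·sinh(ωT) ⇒ p·(1 − cosh) = x(T) − x₀·cosh − (ẋ₀/ω)·sinh
numerator   = 0.1883 − (0.2147)·1.839744 − (0.4787/2.9517)·1.544234 = -0.457134
denominator = 1 − 1.839744 = -0.839744
p = -0.457134 / -0.839744 = 0.5444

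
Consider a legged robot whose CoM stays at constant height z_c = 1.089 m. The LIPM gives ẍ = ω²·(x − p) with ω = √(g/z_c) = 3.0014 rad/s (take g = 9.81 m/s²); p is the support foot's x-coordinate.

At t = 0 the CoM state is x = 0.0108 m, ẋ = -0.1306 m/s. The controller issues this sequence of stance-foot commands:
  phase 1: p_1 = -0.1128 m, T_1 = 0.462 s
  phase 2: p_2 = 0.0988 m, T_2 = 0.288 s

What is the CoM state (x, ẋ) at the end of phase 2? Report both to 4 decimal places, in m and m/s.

x = 0.1922, ẋ = 0.4951

phase 1: p=-0.1128, T=0.462, ωT=1.386647, cosh=2.125661, sinh=1.875749; start (x,ẋ)=(0.010800, -0.130600) → end (x,ẋ)=(0.068312, 0.418241)
phase 2: p=0.0988, T=0.288, ωT=0.864403, cosh=1.397446, sinh=0.976143; start (x,ẋ)=(0.068312, 0.418241) → end (x,ẋ)=(0.192219, 0.495146)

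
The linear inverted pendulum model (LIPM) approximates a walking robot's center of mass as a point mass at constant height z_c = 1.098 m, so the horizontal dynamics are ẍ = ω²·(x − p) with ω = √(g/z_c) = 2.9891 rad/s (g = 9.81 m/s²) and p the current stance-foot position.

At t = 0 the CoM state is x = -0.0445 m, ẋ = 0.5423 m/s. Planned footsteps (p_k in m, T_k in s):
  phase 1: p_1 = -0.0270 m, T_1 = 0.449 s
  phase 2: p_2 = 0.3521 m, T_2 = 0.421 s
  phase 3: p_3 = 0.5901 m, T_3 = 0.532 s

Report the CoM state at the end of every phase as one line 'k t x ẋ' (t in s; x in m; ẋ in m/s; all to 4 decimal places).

1 0.4490 0.2607 1.0153
2 0.8700 0.7278 1.4890
3 1.4020 2.1126 4.7707

phase 1: p=-0.0270, T=0.449, ωT=1.342106, cosh=2.044195, sinh=1.782900; start (x,ẋ)=(-0.044500, 0.542300) → end (x,ẋ)=(0.260691, 1.015305)
phase 2: p=0.3521, T=0.421, ωT=1.258411, cosh=1.901965, sinh=1.617860; start (x,ẋ)=(0.260691, 1.015305) → end (x,ẋ)=(0.727780, 1.489023)
phase 3: p=0.5901, T=0.532, ωT=1.590201, cosh=2.554310, sinh=2.350426; start (x,ẋ)=(0.727780, 1.489023) → end (x,ẋ)=(2.112643, 4.770716)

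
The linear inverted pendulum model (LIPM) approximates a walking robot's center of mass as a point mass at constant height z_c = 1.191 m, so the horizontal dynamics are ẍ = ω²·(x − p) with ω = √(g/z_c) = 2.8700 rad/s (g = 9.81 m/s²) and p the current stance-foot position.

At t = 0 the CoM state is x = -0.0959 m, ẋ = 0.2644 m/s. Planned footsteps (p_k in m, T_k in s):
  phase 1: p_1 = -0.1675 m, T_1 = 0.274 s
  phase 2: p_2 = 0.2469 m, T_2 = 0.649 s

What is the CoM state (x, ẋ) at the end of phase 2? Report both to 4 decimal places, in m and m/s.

x = 0.0370, ẋ = -0.4135

phase 1: p=-0.1675, T=0.274, ωT=0.786380, cosh=1.325463, sinh=0.869972; start (x,ẋ)=(-0.095900, 0.264400) → end (x,ẋ)=(0.007550, 0.529225)
phase 2: p=0.2469, T=0.649, ωT=1.862630, cosh=3.297959, sinh=3.142695; start (x,ẋ)=(0.007550, 0.529225) → end (x,ẋ)=(0.037042, -0.413468)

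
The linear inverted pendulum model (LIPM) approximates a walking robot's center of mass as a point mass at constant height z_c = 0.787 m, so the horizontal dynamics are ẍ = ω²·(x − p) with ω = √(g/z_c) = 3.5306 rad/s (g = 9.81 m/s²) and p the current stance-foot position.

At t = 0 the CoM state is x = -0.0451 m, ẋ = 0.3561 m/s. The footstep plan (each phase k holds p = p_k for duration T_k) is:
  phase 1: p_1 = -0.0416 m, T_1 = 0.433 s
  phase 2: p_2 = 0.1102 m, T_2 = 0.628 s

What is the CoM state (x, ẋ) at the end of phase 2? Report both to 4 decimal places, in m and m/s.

x = 1.4654, ẋ = 4.8518

phase 1: p=-0.0416, T=0.433, ωT=1.528750, cosh=2.414607, sinh=2.197800; start (x,ẋ)=(-0.045100, 0.356100) → end (x,ẋ)=(0.171621, 0.832683)
phase 2: p=0.1102, T=0.628, ωT=2.217217, cosh=4.645326, sinh=4.536414; start (x,ẋ)=(0.171621, 0.832683) → end (x,ẋ)=(1.465424, 4.851824)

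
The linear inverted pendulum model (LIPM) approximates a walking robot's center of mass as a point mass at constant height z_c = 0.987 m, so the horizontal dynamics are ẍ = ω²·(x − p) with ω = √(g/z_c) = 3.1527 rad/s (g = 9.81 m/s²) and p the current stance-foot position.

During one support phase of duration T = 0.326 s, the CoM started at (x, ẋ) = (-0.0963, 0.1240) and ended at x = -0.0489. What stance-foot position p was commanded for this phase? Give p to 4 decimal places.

ωT = 3.1527·0.326 = 1.027780; cosh(ωT) = 1.576328, sinh(ωT) = 1.218527
x(T) = p + (x₀−p)·cosh(ωT) + (ẋ₀/ω)·sinh(ωT) ⇒ p·(1 − cosh) = x(T) − x₀·cosh − (ẋ₀/ω)·sinh
numerator   = -0.0489 − (-0.0963)·1.576328 − (0.1240/3.1527)·1.218527 = 0.054974
denominator = 1 − 1.576328 = -0.576328
p = 0.054974 / -0.576328 = -0.0954

p = -0.0954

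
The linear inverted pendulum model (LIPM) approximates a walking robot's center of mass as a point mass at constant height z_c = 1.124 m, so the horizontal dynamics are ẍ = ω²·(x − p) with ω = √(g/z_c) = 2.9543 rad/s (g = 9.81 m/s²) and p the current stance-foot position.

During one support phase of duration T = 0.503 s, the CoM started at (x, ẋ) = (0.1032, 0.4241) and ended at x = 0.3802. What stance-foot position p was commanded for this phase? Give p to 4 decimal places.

ωT = 2.9543·0.503 = 1.486013; cosh(ωT) = 2.322856, sinh(ωT) = 2.096583
x(T) = p + (x₀−p)·cosh(ωT) + (ẋ₀/ω)·sinh(ωT) ⇒ p·(1 − cosh) = x(T) − x₀·cosh − (ẋ₀/ω)·sinh
numerator   = 0.3802 − (0.1032)·2.322856 − (0.4241/2.9543)·2.096583 = -0.160491
denominator = 1 − 2.322856 = -1.322856
p = -0.160491 / -1.322856 = 0.1213

p = 0.1213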